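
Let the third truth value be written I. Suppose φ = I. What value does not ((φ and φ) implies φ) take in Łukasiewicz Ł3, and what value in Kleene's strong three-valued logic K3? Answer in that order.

In Łukasiewicz Ł3: φ and φ = I and I = I
(φ and φ) implies φ = I implies I = true  [min(1, 1−½+½)]
not ((φ and φ) implies φ) = not true = false
In Kleene's strong three-valued logic K3: φ and φ = I and I = I
(φ and φ) implies φ = I implies I = I
not ((φ and φ) implies φ) = not I = I
They differ because Łukasiewicz Ł3 and Kleene's strong three-valued logic K3 treat I differently under implication.

false; I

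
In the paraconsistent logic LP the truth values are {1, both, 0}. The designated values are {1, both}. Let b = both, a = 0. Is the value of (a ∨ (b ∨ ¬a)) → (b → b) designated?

Yes

¬a = ¬0 = 1
b ∨ ¬a = both ∨ 1 = 1
a ∨ (b ∨ ¬a) = 0 ∨ 1 = 1
b → b = both → both = both  [¬both ∨ both]
(a ∨ (b ∨ ¬a)) → (b → b) = 1 → both = both
both ∈ {1, both}.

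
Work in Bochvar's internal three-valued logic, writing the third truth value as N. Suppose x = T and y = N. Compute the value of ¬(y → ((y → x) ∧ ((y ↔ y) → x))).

N

y → x = N → T = N
y ↔ y = N ↔ N = N
(y ↔ y) → x = N → T = N
(y → x) ∧ ((y ↔ y) → x) = N ∧ N = N
y → ((y → x) ∧ ((y ↔ y) → x)) = N → N = N
¬(y → ((y → x) ∧ ((y ↔ y) → x))) = ¬N = N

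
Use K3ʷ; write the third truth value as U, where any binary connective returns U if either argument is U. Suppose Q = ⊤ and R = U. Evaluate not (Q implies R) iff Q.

Q implies R = ⊤ implies U = U  [any arg is the third value ⇒ result is the third value]
not (Q implies R) = not U = U
not (Q implies R) iff Q = U iff ⊤ = U

U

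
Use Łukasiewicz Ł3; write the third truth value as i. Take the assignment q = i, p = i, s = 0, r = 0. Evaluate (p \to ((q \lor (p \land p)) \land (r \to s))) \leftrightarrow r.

p \land p = i \land i = i
q \lor (p \land p) = i \lor i = i
r \to s = 0 \to 0 = 1
(q \lor (p \land p)) \land (r \to s) = i \land 1 = i
p \to ((q \lor (p \land p)) \land (r \to s)) = i \to i = 1  [min(1, 1−½+½)]
(p \to ((q \lor (p \land p)) \land (r \to s))) \leftrightarrow r = 1 \leftrightarrow 0 = 0

0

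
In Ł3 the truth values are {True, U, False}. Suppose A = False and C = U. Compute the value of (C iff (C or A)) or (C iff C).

C or A = U or False = U
C iff (C or A) = U iff U = True
C iff C = U iff U = True
(C iff (C or A)) or (C iff C) = True or True = True

True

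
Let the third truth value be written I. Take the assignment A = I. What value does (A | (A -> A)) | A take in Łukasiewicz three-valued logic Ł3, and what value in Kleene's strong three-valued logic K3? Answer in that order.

1; I

In Łukasiewicz three-valued logic Ł3: A -> A = I -> I = 1  [min(1, 1−½+½)]
A | (A -> A) = I | 1 = 1
(A | (A -> A)) | A = 1 | I = 1
In Kleene's strong three-valued logic K3: A -> A = I -> I = I  [~I | I]
A | (A -> A) = I | I = I
(A | (A -> A)) | A = I | I = I
They differ because Łukasiewicz three-valued logic Ł3 and Kleene's strong three-valued logic K3 treat I differently under implication.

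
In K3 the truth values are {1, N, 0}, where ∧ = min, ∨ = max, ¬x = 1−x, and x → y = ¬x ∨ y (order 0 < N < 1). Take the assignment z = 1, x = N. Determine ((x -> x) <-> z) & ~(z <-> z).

x -> x = N -> N = N  [~N | N]
(x -> x) <-> z = N <-> 1 = N
z <-> z = 1 <-> 1 = 1
~(z <-> z) = ~1 = 0
((x -> x) <-> z) & ~(z <-> z) = N & 0 = 0

0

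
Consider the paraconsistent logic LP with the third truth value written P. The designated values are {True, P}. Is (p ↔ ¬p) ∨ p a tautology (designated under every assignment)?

No

Countermodel: p=False gives False, which is not designated.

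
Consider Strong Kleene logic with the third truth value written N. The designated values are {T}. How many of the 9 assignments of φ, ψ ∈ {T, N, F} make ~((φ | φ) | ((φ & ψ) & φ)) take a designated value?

Designated under: (φ=F, ψ=T); (φ=F, ψ=N); (φ=F, ψ=F).

3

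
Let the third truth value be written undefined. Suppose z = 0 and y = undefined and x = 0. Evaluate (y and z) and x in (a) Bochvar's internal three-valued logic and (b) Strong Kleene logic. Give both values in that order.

undefined; 0

In Bochvar's internal three-valued logic: y and z = undefined and 0 = undefined
(y and z) and x = undefined and 0 = undefined
In Strong Kleene logic: y and z = undefined and 0 = 0
(y and z) and x = 0 and 0 = 0
They differ because Bochvar's internal three-valued logic and Strong Kleene logic treat undefined differently under the binary connectives.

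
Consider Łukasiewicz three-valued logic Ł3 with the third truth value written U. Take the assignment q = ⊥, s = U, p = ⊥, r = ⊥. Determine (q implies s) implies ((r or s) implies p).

q implies s = ⊥ implies U = ⊤
r or s = ⊥ or U = U
(r or s) implies p = U implies ⊥ = U
(q implies s) implies ((r or s) implies p) = ⊤ implies U = U

U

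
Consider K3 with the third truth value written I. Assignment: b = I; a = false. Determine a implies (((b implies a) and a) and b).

b implies a = I implies false = I  [not I or false]
(b implies a) and a = I and false = false
((b implies a) and a) and b = false and I = false
a implies (((b implies a) and a) and b) = false implies false = true

true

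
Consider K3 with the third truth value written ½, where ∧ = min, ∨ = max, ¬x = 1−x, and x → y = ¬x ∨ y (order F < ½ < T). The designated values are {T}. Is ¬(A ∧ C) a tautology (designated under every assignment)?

Countermodel: A=T, C=T gives F, which is not designated.

No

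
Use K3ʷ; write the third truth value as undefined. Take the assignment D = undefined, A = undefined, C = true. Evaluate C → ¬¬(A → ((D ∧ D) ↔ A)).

D ∧ D = undefined ∧ undefined = undefined
(D ∧ D) ↔ A = undefined ↔ undefined = undefined
A → ((D ∧ D) ↔ A) = undefined → undefined = undefined  [any arg is the third value ⇒ result is the third value]
¬(A → ((D ∧ D) ↔ A)) = ¬undefined = undefined
¬¬(A → ((D ∧ D) ↔ A)) = ¬undefined = undefined
C → ¬¬(A → ((D ∧ D) ↔ A)) = true → undefined = undefined

undefined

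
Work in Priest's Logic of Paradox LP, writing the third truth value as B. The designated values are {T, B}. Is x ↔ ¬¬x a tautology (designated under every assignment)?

Every assignment of x over {T, B, F} gives a value in {T, B}.
In particular, with x=B: x ↔ ¬¬x = B.

Yes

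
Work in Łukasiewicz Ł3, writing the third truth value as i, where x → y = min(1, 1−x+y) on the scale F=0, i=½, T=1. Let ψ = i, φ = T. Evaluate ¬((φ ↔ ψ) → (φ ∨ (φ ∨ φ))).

F

φ ↔ ψ = T ↔ i = i  [1 − |1−½|]
φ ∨ φ = T ∨ T = T
φ ∨ (φ ∨ φ) = T ∨ T = T
(φ ↔ ψ) → (φ ∨ (φ ∨ φ)) = i → T = T
¬((φ ↔ ψ) → (φ ∨ (φ ∨ φ))) = ¬T = F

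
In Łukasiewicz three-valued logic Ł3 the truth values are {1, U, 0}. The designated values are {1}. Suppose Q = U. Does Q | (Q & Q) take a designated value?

Q & Q = U & U = U
Q | (Q & Q) = U | U = U
U ∉ {1}.

No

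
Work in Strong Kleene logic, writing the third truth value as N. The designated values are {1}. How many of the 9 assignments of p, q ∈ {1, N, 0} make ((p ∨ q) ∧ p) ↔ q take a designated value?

2

Designated under: (p=1, q=1); (p=0, q=0).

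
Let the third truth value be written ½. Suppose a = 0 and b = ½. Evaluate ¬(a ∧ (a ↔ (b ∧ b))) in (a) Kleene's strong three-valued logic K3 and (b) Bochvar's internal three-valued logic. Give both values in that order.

In Kleene's strong three-valued logic K3: b ∧ b = ½ ∧ ½ = ½
a ↔ (b ∧ b) = 0 ↔ ½ = ½
a ∧ (a ↔ (b ∧ b)) = 0 ∧ ½ = 0
¬(a ∧ (a ↔ (b ∧ b))) = ¬0 = 1
In Bochvar's internal three-valued logic: b ∧ b = ½ ∧ ½ = ½
a ↔ (b ∧ b) = 0 ↔ ½ = ½
a ∧ (a ↔ (b ∧ b)) = 0 ∧ ½ = ½
¬(a ∧ (a ↔ (b ∧ b))) = ¬½ = ½
They differ because Kleene's strong three-valued logic K3 and Bochvar's internal three-valued logic treat ½ differently under the binary connectives.

1; ½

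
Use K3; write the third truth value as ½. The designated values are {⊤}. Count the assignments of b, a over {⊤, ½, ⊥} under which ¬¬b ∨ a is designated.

5

Of the 9 assignments, 5 give a value in {⊤}.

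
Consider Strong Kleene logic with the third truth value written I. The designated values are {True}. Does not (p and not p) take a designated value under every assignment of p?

Countermodel: p=I gives I, which is not designated.

No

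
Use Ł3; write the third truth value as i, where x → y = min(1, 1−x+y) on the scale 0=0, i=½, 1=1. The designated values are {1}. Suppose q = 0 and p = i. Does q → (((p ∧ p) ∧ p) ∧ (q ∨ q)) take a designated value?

p ∧ p = i ∧ i = i
(p ∧ p) ∧ p = i ∧ i = i
q ∨ q = 0 ∨ 0 = 0
((p ∧ p) ∧ p) ∧ (q ∨ q) = i ∧ 0 = 0
q → (((p ∧ p) ∧ p) ∧ (q ∨ q)) = 0 → 0 = 1
1 ∈ {1}.

Yes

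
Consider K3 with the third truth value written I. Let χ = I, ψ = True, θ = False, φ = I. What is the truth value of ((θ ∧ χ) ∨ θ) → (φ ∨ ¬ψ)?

θ ∧ χ = False ∧ I = False
(θ ∧ χ) ∨ θ = False ∨ False = False
¬ψ = ¬True = False
φ ∨ ¬ψ = I ∨ False = I
((θ ∧ χ) ∨ θ) → (φ ∨ ¬ψ) = False → I = True  [¬False ∨ I]

True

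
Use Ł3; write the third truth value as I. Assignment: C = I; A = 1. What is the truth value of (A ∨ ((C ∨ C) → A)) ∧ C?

I

C ∨ C = I ∨ I = I
(C ∨ C) → A = I → 1 = 1  [min(1, 1−½+1)]
A ∨ ((C ∨ C) → A) = 1 ∨ 1 = 1
(A ∨ ((C ∨ C) → A)) ∧ C = 1 ∧ I = I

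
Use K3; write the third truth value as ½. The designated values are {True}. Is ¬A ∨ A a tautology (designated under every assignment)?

No

Countermodel: A=½ gives ½, which is not designated.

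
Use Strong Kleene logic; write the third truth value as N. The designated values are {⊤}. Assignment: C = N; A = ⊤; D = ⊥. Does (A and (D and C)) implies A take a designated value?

Yes

D and C = ⊥ and N = ⊥
A and (D and C) = ⊤ and ⊥ = ⊥
(A and (D and C)) implies A = ⊥ implies ⊤ = ⊤
⊤ ∈ {⊤}.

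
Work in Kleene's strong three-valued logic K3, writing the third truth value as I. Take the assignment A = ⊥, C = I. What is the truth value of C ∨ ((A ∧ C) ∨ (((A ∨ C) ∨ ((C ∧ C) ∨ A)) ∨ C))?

A ∧ C = ⊥ ∧ I = ⊥
A ∨ C = ⊥ ∨ I = I
C ∧ C = I ∧ I = I
(C ∧ C) ∨ A = I ∨ ⊥ = I
(A ∨ C) ∨ ((C ∧ C) ∨ A) = I ∨ I = I
((A ∨ C) ∨ ((C ∧ C) ∨ A)) ∨ C = I ∨ I = I
(A ∧ C) ∨ (((A ∨ C) ∨ ((C ∧ C) ∨ A)) ∨ C) = ⊥ ∨ I = I
C ∨ ((A ∧ C) ∨ (((A ∨ C) ∨ ((C ∧ C) ∨ A)) ∨ C)) = I ∨ I = I

I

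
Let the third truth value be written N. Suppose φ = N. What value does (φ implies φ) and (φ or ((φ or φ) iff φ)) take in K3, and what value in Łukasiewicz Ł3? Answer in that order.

N; ⊤

In K3: φ implies φ = N implies N = N  [not N or N]
φ or φ = N or N = N
(φ or φ) iff φ = N iff N = N
φ or ((φ or φ) iff φ) = N or N = N
(φ implies φ) and (φ or ((φ or φ) iff φ)) = N and N = N
In Łukasiewicz Ł3: φ implies φ = N implies N = ⊤  [min(1, 1−½+½)]
φ or φ = N or N = N
(φ or φ) iff φ = N iff N = ⊤
φ or ((φ or φ) iff φ) = N or ⊤ = ⊤
(φ implies φ) and (φ or ((φ or φ) iff φ)) = ⊤ and ⊤ = ⊤
They differ because K3 and Łukasiewicz Ł3 treat N differently under implication.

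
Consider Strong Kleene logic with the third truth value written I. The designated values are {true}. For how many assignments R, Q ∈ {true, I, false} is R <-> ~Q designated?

Designated under: (R=true, Q=false); (R=false, Q=true).

2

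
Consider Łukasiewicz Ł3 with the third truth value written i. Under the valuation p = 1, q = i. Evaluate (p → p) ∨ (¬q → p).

1

p → p = 1 → 1 = 1
¬q = ¬i = i
¬q → p = i → 1 = 1  [min(1, 1−½+1)]
(p → p) ∨ (¬q → p) = 1 ∨ 1 = 1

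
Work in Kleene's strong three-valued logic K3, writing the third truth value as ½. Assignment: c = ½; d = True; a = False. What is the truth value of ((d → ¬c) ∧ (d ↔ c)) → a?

½

¬c = ¬½ = ½
d → ¬c = True → ½ = ½  [¬True ∨ ½]
d ↔ c = True ↔ ½ = ½
(d → ¬c) ∧ (d ↔ c) = ½ ∧ ½ = ½
((d → ¬c) ∧ (d ↔ c)) → a = ½ → False = ½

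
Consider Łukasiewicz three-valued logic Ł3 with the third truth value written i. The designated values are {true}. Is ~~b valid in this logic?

No

Countermodel: b=i gives i, which is not designated.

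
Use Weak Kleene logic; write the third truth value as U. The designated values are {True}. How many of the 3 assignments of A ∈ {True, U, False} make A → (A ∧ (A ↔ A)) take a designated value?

2

A=True: True ✓
A=U: U ·
A=False: True ✓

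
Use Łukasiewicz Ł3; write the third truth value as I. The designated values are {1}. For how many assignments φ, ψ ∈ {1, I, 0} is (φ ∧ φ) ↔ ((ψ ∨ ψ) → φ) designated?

Of the 9 assignments, 5 give a value in {1}.

5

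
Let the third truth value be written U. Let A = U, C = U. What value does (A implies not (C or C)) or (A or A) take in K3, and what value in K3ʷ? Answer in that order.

In K3: C or C = U or U = U
not (C or C) = not U = U
A implies not (C or C) = U implies U = U  [not U or U]
A or A = U or U = U
(A implies not (C or C)) or (A or A) = U or U = U
In K3ʷ: C or C = U or U = U
not (C or C) = not U = U
A implies not (C or C) = U implies U = U
A or A = U or U = U
(A implies not (C or C)) or (A or A) = U or U = U

U; U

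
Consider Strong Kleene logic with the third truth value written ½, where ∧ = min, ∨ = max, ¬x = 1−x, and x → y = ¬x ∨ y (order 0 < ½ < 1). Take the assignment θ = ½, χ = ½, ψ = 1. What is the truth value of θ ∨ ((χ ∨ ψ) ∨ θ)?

χ ∨ ψ = ½ ∨ 1 = 1
(χ ∨ ψ) ∨ θ = 1 ∨ ½ = 1
θ ∨ ((χ ∨ ψ) ∨ θ) = ½ ∨ 1 = 1

1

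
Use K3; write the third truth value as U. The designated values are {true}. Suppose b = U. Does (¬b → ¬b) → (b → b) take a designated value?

No

¬b = ¬U = U
¬b = ¬U = U
¬b → ¬b = U → U = U  [¬U ∨ U]
b → b = U → U = U
(¬b → ¬b) → (b → b) = U → U = U
U ∉ {true}.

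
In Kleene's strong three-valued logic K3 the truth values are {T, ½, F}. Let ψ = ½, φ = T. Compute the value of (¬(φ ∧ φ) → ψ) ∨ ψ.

T

φ ∧ φ = T ∧ T = T
¬(φ ∧ φ) = ¬T = F
¬(φ ∧ φ) → ψ = F → ½ = T  [¬F ∨ ½]
(¬(φ ∧ φ) → ψ) ∨ ψ = T ∨ ½ = T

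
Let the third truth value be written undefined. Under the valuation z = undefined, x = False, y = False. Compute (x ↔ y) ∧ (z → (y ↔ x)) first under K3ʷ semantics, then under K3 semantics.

undefined; True

In K3ʷ: x ↔ y = False ↔ False = True
y ↔ x = False ↔ False = True
z → (y ↔ x) = undefined → True = undefined  [any arg is the third value ⇒ result is the third value]
(x ↔ y) ∧ (z → (y ↔ x)) = True ∧ undefined = undefined
In K3: x ↔ y = False ↔ False = True
y ↔ x = False ↔ False = True
z → (y ↔ x) = undefined → True = True  [¬undefined ∨ True]
(x ↔ y) ∧ (z → (y ↔ x)) = True ∧ True = True
They differ because K3ʷ and K3 treat undefined differently under the binary connectives.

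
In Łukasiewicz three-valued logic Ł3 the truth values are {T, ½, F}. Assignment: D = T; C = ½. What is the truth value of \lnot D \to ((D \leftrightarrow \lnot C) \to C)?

\lnot D = \lnot T = F
\lnot C = \lnot ½ = ½
D \leftrightarrow \lnot C = T \leftrightarrow ½ = ½  [1 − |1−½|]
(D \leftrightarrow \lnot C) \to C = ½ \to ½ = T
\lnot D \to ((D \leftrightarrow \lnot C) \to C) = F \to T = T

T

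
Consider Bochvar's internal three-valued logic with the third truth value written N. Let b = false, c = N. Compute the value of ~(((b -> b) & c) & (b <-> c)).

N

b -> b = false -> false = true
(b -> b) & c = true & N = N
b <-> c = false <-> N = N
((b -> b) & c) & (b <-> c) = N & N = N
~(((b -> b) & c) & (b <-> c)) = ~N = N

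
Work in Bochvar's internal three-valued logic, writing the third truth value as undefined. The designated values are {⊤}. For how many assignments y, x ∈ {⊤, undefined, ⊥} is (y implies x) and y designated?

1

Designated under: (y=⊤, x=⊤).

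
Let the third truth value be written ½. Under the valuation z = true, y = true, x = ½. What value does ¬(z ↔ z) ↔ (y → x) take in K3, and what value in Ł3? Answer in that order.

In K3: z ↔ z = true ↔ true = true
¬(z ↔ z) = ¬true = false
y → x = true → ½ = ½
¬(z ↔ z) ↔ (y → x) = false ↔ ½ = ½
In Ł3: z ↔ z = true ↔ true = true
¬(z ↔ z) = ¬true = false
y → x = true → ½ = ½  [min(1, 1−1+½)]
¬(z ↔ z) ↔ (y → x) = false ↔ ½ = ½

½; ½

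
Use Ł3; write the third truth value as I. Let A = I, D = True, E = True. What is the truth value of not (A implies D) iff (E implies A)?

I

A implies D = I implies True = True
not (A implies D) = not True = False
E implies A = True implies I = I
not (A implies D) iff (E implies A) = False iff I = I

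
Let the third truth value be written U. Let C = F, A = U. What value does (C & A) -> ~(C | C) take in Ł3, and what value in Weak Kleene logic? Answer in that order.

T; U

In Ł3: C & A = F & U = F
C | C = F | F = F
~(C | C) = ~F = T
(C & A) -> ~(C | C) = F -> T = T
In Weak Kleene logic: C & A = F & U = U
C | C = F | F = F
~(C | C) = ~F = T
(C & A) -> ~(C | C) = U -> T = U
They differ because Ł3 and Weak Kleene logic treat U differently under the binary connectives.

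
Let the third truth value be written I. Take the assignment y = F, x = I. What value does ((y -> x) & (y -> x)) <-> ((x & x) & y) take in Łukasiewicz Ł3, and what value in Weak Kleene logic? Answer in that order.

In Łukasiewicz Ł3: y -> x = F -> I = T  [min(1, 1−0+½)]
y -> x = F -> I = T
(y -> x) & (y -> x) = T & T = T
x & x = I & I = I
(x & x) & y = I & F = F
((y -> x) & (y -> x)) <-> ((x & x) & y) = T <-> F = F
In Weak Kleene logic: y -> x = F -> I = I  [any arg is the third value ⇒ result is the third value]
y -> x = F -> I = I
(y -> x) & (y -> x) = I & I = I
x & x = I & I = I
(x & x) & y = I & F = I
((y -> x) & (y -> x)) <-> ((x & x) & y) = I <-> I = I
They differ because Łukasiewicz Ł3 and Weak Kleene logic treat I differently under the binary connectives.

F; I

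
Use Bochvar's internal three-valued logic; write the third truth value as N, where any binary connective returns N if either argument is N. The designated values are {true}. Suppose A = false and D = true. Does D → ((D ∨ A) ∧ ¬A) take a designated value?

Yes

D ∨ A = true ∨ false = true
¬A = ¬false = true
(D ∨ A) ∧ ¬A = true ∧ true = true
D → ((D ∨ A) ∧ ¬A) = true → true = true
true ∈ {true}.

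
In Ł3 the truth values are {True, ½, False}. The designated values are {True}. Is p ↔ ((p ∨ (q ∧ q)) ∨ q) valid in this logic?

Countermodel: p=½, q=True gives ½, which is not designated.

No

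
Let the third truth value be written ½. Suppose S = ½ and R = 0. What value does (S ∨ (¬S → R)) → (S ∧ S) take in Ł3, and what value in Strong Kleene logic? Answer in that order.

1; ½

In Ł3: ¬S = ¬½ = ½
¬S → R = ½ → 0 = ½  [min(1, 1−½+0)]
S ∨ (¬S → R) = ½ ∨ ½ = ½
S ∧ S = ½ ∧ ½ = ½
(S ∨ (¬S → R)) → (S ∧ S) = ½ → ½ = 1
In Strong Kleene logic: ¬S = ¬½ = ½
¬S → R = ½ → 0 = ½  [¬½ ∨ 0]
S ∨ (¬S → R) = ½ ∨ ½ = ½
S ∧ S = ½ ∧ ½ = ½
(S ∨ (¬S → R)) → (S ∧ S) = ½ → ½ = ½
They differ because Ł3 and Strong Kleene logic treat ½ differently under implication.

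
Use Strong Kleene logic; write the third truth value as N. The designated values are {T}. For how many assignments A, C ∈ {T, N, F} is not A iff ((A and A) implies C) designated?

4

Designated under: (A=T, C=F); (A=F, C=T); (A=F, C=N); (A=F, C=F).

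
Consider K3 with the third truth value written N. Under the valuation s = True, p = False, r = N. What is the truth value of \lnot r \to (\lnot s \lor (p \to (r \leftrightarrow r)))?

\lnot r = \lnot N = N
\lnot s = \lnot True = False
r \leftrightarrow r = N \leftrightarrow N = N
p \to (r \leftrightarrow r) = False \to N = True  [\lnot False \lor N]
\lnot s \lor (p \to (r \leftrightarrow r)) = False \lor True = True
\lnot r \to (\lnot s \lor (p \to (r \leftrightarrow r))) = N \to True = True

True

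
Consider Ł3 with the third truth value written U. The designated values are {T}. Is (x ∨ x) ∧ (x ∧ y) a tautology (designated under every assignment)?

No

Countermodel: x=T, y=U gives U, which is not designated.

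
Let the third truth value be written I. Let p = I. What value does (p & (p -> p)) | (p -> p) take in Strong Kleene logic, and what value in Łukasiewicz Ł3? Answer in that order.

In Strong Kleene logic: p -> p = I -> I = I
p & (p -> p) = I & I = I
p -> p = I -> I = I
(p & (p -> p)) | (p -> p) = I | I = I
In Łukasiewicz Ł3: p -> p = I -> I = True  [min(1, 1−½+½)]
p & (p -> p) = I & True = I
p -> p = I -> I = True
(p & (p -> p)) | (p -> p) = I | True = True
They differ because Strong Kleene logic and Łukasiewicz Ł3 treat I differently under implication.

I; True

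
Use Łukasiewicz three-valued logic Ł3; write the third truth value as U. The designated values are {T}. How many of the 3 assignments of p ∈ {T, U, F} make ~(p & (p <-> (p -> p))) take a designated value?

p=T: F ·
p=U: U ·
p=F: T ✓

1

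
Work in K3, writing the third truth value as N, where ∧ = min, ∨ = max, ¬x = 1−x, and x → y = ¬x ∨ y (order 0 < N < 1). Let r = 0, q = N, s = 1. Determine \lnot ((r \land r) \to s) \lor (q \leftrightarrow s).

r \land r = 0 \land 0 = 0
(r \land r) \to s = 0 \to 1 = 1
\lnot ((r \land r) \to s) = \lnot 1 = 0
q \leftrightarrow s = N \leftrightarrow 1 = N
\lnot ((r \land r) \to s) \lor (q \leftrightarrow s) = 0 \lor N = N

N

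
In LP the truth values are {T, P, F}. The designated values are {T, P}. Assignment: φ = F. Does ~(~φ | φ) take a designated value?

No

~φ = ~F = T
~φ | φ = T | F = T
~(~φ | φ) = ~T = F
F ∉ {T, P}.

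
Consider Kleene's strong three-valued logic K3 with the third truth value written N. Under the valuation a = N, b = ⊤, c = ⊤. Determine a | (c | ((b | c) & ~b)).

⊤

b | c = ⊤ | ⊤ = ⊤
~b = ~⊤ = ⊥
(b | c) & ~b = ⊤ & ⊥ = ⊥
c | ((b | c) & ~b) = ⊤ | ⊥ = ⊤
a | (c | ((b | c) & ~b)) = N | ⊤ = ⊤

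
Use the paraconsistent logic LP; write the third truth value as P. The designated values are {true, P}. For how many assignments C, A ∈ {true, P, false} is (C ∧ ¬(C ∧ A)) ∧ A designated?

3

Designated under: (C=true, A=P); (C=P, A=true); (C=P, A=P).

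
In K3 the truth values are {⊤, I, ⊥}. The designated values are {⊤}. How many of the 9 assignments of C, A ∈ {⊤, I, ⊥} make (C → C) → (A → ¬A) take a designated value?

Designated under: (C=⊤, A=⊥); (C=I, A=⊥); (C=⊥, A=⊥).

3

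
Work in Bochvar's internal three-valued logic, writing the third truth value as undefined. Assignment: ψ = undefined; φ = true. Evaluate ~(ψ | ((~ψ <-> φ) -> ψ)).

~ψ = ~undefined = undefined
~ψ <-> φ = undefined <-> true = undefined
(~ψ <-> φ) -> ψ = undefined -> undefined = undefined
ψ | ((~ψ <-> φ) -> ψ) = undefined | undefined = undefined
~(ψ | ((~ψ <-> φ) -> ψ)) = ~undefined = undefined

undefined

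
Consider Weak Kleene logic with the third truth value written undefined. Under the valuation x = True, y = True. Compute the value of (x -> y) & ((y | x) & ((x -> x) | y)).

True

x -> y = True -> True = True
y | x = True | True = True
x -> x = True -> True = True
(x -> x) | y = True | True = True
(y | x) & ((x -> x) | y) = True & True = True
(x -> y) & ((y | x) & ((x -> x) | y)) = True & True = True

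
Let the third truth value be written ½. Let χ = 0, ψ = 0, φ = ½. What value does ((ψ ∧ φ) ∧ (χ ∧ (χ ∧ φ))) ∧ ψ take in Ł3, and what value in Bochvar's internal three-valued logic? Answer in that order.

0; ½

In Ł3: ψ ∧ φ = 0 ∧ ½ = 0
χ ∧ φ = 0 ∧ ½ = 0
χ ∧ (χ ∧ φ) = 0 ∧ 0 = 0
(ψ ∧ φ) ∧ (χ ∧ (χ ∧ φ)) = 0 ∧ 0 = 0
((ψ ∧ φ) ∧ (χ ∧ (χ ∧ φ))) ∧ ψ = 0 ∧ 0 = 0
In Bochvar's internal three-valued logic: ψ ∧ φ = 0 ∧ ½ = ½
χ ∧ φ = 0 ∧ ½ = ½
χ ∧ (χ ∧ φ) = 0 ∧ ½ = ½
(ψ ∧ φ) ∧ (χ ∧ (χ ∧ φ)) = ½ ∧ ½ = ½
((ψ ∧ φ) ∧ (χ ∧ (χ ∧ φ))) ∧ ψ = ½ ∧ 0 = ½
They differ because Ł3 and Bochvar's internal three-valued logic treat ½ differently under the binary connectives.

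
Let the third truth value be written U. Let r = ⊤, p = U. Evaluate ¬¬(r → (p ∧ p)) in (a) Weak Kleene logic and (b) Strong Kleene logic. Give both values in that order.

In Weak Kleene logic: p ∧ p = U ∧ U = U
r → (p ∧ p) = ⊤ → U = U
¬(r → (p ∧ p)) = ¬U = U
¬¬(r → (p ∧ p)) = ¬U = U
In Strong Kleene logic: p ∧ p = U ∧ U = U
r → (p ∧ p) = ⊤ → U = U  [¬⊤ ∨ U]
¬(r → (p ∧ p)) = ¬U = U
¬¬(r → (p ∧ p)) = ¬U = U

U; U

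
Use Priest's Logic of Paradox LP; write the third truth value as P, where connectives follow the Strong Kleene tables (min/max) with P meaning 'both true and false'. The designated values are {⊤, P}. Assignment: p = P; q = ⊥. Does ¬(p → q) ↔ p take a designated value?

p → q = P → ⊥ = P  [¬P ∨ ⊥]
¬(p → q) = ¬P = P
¬(p → q) ↔ p = P ↔ P = P
P ∈ {⊤, P}.

Yes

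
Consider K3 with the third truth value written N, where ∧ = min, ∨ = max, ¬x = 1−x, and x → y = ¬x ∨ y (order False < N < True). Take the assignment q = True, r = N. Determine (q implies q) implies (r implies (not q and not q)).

q implies q = True implies True = True
not q = not True = False
not q = not True = False
not q and not q = False and False = False
r implies (not q and not q) = N implies False = N  [not N or False]
(q implies q) implies (r implies (not q and not q)) = True implies N = N

N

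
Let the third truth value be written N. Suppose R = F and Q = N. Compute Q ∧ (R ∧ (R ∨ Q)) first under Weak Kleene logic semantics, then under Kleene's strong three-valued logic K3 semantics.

In Weak Kleene logic: R ∨ Q = F ∨ N = N
R ∧ (R ∨ Q) = F ∧ N = N
Q ∧ (R ∧ (R ∨ Q)) = N ∧ N = N
In Kleene's strong three-valued logic K3: R ∨ Q = F ∨ N = N
R ∧ (R ∨ Q) = F ∧ N = F
Q ∧ (R ∧ (R ∨ Q)) = N ∧ F = F
They differ because Weak Kleene logic and Kleene's strong three-valued logic K3 treat N differently under the binary connectives.

N; F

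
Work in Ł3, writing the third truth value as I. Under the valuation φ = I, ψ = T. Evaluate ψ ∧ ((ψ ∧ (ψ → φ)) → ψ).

T

ψ → φ = T → I = I  [min(1, 1−1+½)]
ψ ∧ (ψ → φ) = T ∧ I = I
(ψ ∧ (ψ → φ)) → ψ = I → T = T
ψ ∧ ((ψ ∧ (ψ → φ)) → ψ) = T ∧ T = T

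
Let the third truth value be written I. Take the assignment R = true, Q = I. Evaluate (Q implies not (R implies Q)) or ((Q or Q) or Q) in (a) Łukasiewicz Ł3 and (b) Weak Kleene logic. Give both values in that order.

In Łukasiewicz Ł3: R implies Q = true implies I = I  [min(1, 1−1+½)]
not (R implies Q) = not I = I
Q implies not (R implies Q) = I implies I = true
Q or Q = I or I = I
(Q or Q) or Q = I or I = I
(Q implies not (R implies Q)) or ((Q or Q) or Q) = true or I = true
In Weak Kleene logic: R implies Q = true implies I = I  [any arg is the third value ⇒ result is the third value]
not (R implies Q) = not I = I
Q implies not (R implies Q) = I implies I = I
Q or Q = I or I = I
(Q or Q) or Q = I or I = I
(Q implies not (R implies Q)) or ((Q or Q) or Q) = I or I = I
They differ because Łukasiewicz Ł3 and Weak Kleene logic treat I differently under the binary connectives.

true; I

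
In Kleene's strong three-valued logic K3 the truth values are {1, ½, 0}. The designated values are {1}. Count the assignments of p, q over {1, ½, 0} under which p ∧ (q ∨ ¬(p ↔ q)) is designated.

Designated under: (p=1, q=1); (p=1, q=0).

2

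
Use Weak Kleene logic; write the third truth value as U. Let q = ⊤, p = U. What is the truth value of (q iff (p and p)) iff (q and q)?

U

p and p = U and U = U
q iff (p and p) = ⊤ iff U = U
q and q = ⊤ and ⊤ = ⊤
(q iff (p and p)) iff (q and q) = U iff ⊤ = U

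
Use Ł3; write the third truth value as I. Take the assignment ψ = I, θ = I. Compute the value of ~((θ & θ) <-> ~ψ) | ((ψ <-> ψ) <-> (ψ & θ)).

θ & θ = I & I = I
~ψ = ~I = I
(θ & θ) <-> ~ψ = I <-> I = true  [1 − |½−½|]
~((θ & θ) <-> ~ψ) = ~true = false
ψ <-> ψ = I <-> I = true
ψ & θ = I & I = I
(ψ <-> ψ) <-> (ψ & θ) = true <-> I = I
~((θ & θ) <-> ~ψ) | ((ψ <-> ψ) <-> (ψ & θ)) = false | I = I

I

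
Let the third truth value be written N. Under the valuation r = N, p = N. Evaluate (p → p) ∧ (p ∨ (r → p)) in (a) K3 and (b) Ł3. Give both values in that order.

In K3: p → p = N → N = N
r → p = N → N = N
p ∨ (r → p) = N ∨ N = N
(p → p) ∧ (p ∨ (r → p)) = N ∧ N = N
In Ł3: p → p = N → N = ⊤  [min(1, 1−½+½)]
r → p = N → N = ⊤
p ∨ (r → p) = N ∨ ⊤ = ⊤
(p → p) ∧ (p ∨ (r → p)) = ⊤ ∧ ⊤ = ⊤
They differ because K3 and Ł3 treat N differently under implication.

N; ⊤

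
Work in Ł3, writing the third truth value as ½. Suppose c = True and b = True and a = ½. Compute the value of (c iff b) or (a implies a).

c iff b = True iff True = True
a implies a = ½ implies ½ = True  [min(1, 1−½+½)]
(c iff b) or (a implies a) = True or True = True

True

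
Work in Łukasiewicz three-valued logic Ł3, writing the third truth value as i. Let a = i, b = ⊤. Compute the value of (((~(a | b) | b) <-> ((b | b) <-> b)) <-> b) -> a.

a | b = i | ⊤ = ⊤
~(a | b) = ~⊤ = ⊥
~(a | b) | b = ⊥ | ⊤ = ⊤
b | b = ⊤ | ⊤ = ⊤
(b | b) <-> b = ⊤ <-> ⊤ = ⊤
(~(a | b) | b) <-> ((b | b) <-> b) = ⊤ <-> ⊤ = ⊤
((~(a | b) | b) <-> ((b | b) <-> b)) <-> b = ⊤ <-> ⊤ = ⊤
(((~(a | b) | b) <-> ((b | b) <-> b)) <-> b) -> a = ⊤ -> i = i  [min(1, 1−1+½)]

i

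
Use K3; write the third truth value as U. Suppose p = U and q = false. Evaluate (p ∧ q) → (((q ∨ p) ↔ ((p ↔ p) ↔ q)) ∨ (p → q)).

true

p ∧ q = U ∧ false = false
q ∨ p = false ∨ U = U
p ↔ p = U ↔ U = U
(p ↔ p) ↔ q = U ↔ false = U
(q ∨ p) ↔ ((p ↔ p) ↔ q) = U ↔ U = U
p → q = U → false = U
((q ∨ p) ↔ ((p ↔ p) ↔ q)) ∨ (p → q) = U ∨ U = U
(p ∧ q) → (((q ∨ p) ↔ ((p ↔ p) ↔ q)) ∨ (p → q)) = false → U = true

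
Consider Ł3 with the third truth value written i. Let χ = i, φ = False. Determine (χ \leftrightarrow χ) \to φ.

χ \leftrightarrow χ = i \leftrightarrow i = True
(χ \leftrightarrow χ) \to φ = True \to False = False

False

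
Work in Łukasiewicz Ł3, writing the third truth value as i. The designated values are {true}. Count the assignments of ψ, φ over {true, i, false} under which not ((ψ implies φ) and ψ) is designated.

4

Designated under: (ψ=true, φ=false); (ψ=false, φ=true); (ψ=false, φ=i); (ψ=false, φ=false).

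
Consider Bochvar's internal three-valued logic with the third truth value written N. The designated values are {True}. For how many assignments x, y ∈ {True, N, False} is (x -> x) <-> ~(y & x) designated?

Designated under: (x=True, y=False); (x=False, y=True); (x=False, y=False).

3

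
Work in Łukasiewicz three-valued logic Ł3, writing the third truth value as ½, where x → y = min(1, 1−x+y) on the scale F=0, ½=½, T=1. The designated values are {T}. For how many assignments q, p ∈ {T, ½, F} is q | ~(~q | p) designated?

3

Designated under: (q=T, p=T); (q=T, p=½); (q=T, p=F).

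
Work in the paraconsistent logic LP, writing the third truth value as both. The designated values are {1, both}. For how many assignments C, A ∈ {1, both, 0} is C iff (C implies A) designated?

Of the 9 assignments, 5 give a value in {1, both}.

5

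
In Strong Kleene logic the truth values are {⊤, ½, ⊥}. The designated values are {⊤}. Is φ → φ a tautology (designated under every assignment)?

No

Countermodel: φ=½ gives ½, which is not designated.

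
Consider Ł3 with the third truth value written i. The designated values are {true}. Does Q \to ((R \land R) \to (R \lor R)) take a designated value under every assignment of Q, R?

Yes

Every assignment of Q, R over {true, i, false} gives a value in {true}.
In particular, with Q=i, R=i: Q \to ((R \land R) \to (R \lor R)) = true.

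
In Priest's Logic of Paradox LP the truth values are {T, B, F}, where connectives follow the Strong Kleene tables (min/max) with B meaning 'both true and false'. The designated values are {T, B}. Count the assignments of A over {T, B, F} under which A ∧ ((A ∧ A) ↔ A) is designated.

A=T: T ✓
A=B: B ✓
A=F: F ·

2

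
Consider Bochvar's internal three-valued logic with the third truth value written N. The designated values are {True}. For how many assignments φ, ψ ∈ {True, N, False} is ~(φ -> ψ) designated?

1

Designated under: (φ=True, ψ=False).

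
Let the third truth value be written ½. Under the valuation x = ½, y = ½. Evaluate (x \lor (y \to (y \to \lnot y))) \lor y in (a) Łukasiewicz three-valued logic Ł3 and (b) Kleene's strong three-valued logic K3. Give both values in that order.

T; ½

In Łukasiewicz three-valued logic Ł3: \lnot y = \lnot ½ = ½
y \to \lnot y = ½ \to ½ = T  [min(1, 1−½+½)]
y \to (y \to \lnot y) = ½ \to T = T
x \lor (y \to (y \to \lnot y)) = ½ \lor T = T
(x \lor (y \to (y \to \lnot y))) \lor y = T \lor ½ = T
In Kleene's strong three-valued logic K3: \lnot y = \lnot ½ = ½
y \to \lnot y = ½ \to ½ = ½
y \to (y \to \lnot y) = ½ \to ½ = ½
x \lor (y \to (y \to \lnot y)) = ½ \lor ½ = ½
(x \lor (y \to (y \to \lnot y))) \lor y = ½ \lor ½ = ½
They differ because Łukasiewicz three-valued logic Ł3 and Kleene's strong three-valued logic K3 treat ½ differently under implication.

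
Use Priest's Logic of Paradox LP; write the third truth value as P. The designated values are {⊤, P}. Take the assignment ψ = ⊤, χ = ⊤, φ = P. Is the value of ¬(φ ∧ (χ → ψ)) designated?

χ → ψ = ⊤ → ⊤ = ⊤
φ ∧ (χ → ψ) = P ∧ ⊤ = P
¬(φ ∧ (χ → ψ)) = ¬P = P
P ∈ {⊤, P}.

Yes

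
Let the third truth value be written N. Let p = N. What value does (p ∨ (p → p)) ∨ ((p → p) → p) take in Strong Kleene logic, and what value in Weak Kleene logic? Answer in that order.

N; N

In Strong Kleene logic: p → p = N → N = N  [¬N ∨ N]
p ∨ (p → p) = N ∨ N = N
p → p = N → N = N
(p → p) → p = N → N = N
(p ∨ (p → p)) ∨ ((p → p) → p) = N ∨ N = N
In Weak Kleene logic: p → p = N → N = N
p ∨ (p → p) = N ∨ N = N
p → p = N → N = N
(p → p) → p = N → N = N
(p ∨ (p → p)) ∨ ((p → p) → p) = N ∨ N = N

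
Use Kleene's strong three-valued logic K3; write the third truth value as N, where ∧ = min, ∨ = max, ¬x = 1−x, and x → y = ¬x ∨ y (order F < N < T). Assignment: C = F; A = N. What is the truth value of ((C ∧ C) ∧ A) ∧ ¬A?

F

C ∧ C = F ∧ F = F
(C ∧ C) ∧ A = F ∧ N = F
¬A = ¬N = N
((C ∧ C) ∧ A) ∧ ¬A = F ∧ N = F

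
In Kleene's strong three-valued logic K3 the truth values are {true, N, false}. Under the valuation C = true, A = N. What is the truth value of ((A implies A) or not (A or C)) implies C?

A implies A = N implies N = N  [not N or N]
A or C = N or true = true
not (A or C) = not true = false
(A implies A) or not (A or C) = N or false = N
((A implies A) or not (A or C)) implies C = N implies true = true

true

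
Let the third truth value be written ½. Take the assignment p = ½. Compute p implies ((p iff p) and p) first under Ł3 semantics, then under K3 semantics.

In Ł3: p iff p = ½ iff ½ = T  [1 − |½−½|]
(p iff p) and p = T and ½ = ½
p implies ((p iff p) and p) = ½ implies ½ = T
In K3: p iff p = ½ iff ½ = ½
(p iff p) and p = ½ and ½ = ½
p implies ((p iff p) and p) = ½ implies ½ = ½  [not ½ or ½]
They differ because Ł3 and K3 treat ½ differently under implication.

T; ½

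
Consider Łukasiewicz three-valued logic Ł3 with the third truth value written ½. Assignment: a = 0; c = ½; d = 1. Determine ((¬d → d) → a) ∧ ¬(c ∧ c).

0

¬d = ¬1 = 0
¬d → d = 0 → 1 = 1
(¬d → d) → a = 1 → 0 = 0
c ∧ c = ½ ∧ ½ = ½
¬(c ∧ c) = ¬½ = ½
((¬d → d) → a) ∧ ¬(c ∧ c) = 0 ∧ ½ = 0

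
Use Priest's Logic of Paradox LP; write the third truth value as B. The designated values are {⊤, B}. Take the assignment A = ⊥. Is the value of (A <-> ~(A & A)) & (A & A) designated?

A & A = ⊥ & ⊥ = ⊥
~(A & A) = ~⊥ = ⊤
A <-> ~(A & A) = ⊥ <-> ⊤ = ⊥
A & A = ⊥ & ⊥ = ⊥
(A <-> ~(A & A)) & (A & A) = ⊥ & ⊥ = ⊥
⊥ ∉ {⊤, B}.

No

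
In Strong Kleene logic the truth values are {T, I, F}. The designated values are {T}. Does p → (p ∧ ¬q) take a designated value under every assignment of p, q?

No

Countermodel: p=T, q=T gives F, which is not designated.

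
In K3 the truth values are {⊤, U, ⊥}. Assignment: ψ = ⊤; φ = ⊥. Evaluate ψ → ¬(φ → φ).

⊥

φ → φ = ⊥ → ⊥ = ⊤
¬(φ → φ) = ¬⊤ = ⊥
ψ → ¬(φ → φ) = ⊤ → ⊥ = ⊥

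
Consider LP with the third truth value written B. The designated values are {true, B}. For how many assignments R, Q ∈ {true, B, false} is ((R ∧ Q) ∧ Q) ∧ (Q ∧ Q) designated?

4

Designated under: (R=true, Q=true); (R=true, Q=B); (R=B, Q=true); (R=B, Q=B).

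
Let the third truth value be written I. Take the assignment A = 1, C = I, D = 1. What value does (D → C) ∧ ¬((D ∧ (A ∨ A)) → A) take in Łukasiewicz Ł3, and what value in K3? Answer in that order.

0; 0

In Łukasiewicz Ł3: D → C = 1 → I = I  [min(1, 1−1+½)]
A ∨ A = 1 ∨ 1 = 1
D ∧ (A ∨ A) = 1 ∧ 1 = 1
(D ∧ (A ∨ A)) → A = 1 → 1 = 1
¬((D ∧ (A ∨ A)) → A) = ¬1 = 0
(D → C) ∧ ¬((D ∧ (A ∨ A)) → A) = I ∧ 0 = 0
In K3: D → C = 1 → I = I
A ∨ A = 1 ∨ 1 = 1
D ∧ (A ∨ A) = 1 ∧ 1 = 1
(D ∧ (A ∨ A)) → A = 1 → 1 = 1
¬((D ∧ (A ∨ A)) → A) = ¬1 = 0
(D → C) ∧ ¬((D ∧ (A ∨ A)) → A) = I ∧ 0 = 0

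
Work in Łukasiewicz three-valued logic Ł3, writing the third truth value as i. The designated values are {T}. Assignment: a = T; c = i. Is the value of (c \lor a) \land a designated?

Yes

c \lor a = i \lor T = T
(c \lor a) \land a = T \land T = T
T ∈ {T}.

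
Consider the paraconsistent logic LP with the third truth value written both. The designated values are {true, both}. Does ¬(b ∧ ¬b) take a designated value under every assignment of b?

Every assignment of b over {true, both, false} gives a value in {true, both}.
In particular, with b=both: ¬(b ∧ ¬b) = both.

Yes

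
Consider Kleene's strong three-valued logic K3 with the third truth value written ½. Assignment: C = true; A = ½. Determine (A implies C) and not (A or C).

A implies C = ½ implies true = true  [not ½ or true]
A or C = ½ or true = true
not (A or C) = not true = false
(A implies C) and not (A or C) = true and false = false

false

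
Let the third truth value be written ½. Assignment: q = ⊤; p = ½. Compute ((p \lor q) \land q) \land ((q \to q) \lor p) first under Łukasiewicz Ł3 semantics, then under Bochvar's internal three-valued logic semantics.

⊤; ½

In Łukasiewicz Ł3: p \lor q = ½ \lor ⊤ = ⊤
(p \lor q) \land q = ⊤ \land ⊤ = ⊤
q \to q = ⊤ \to ⊤ = ⊤
(q \to q) \lor p = ⊤ \lor ½ = ⊤
((p \lor q) \land q) \land ((q \to q) \lor p) = ⊤ \land ⊤ = ⊤
In Bochvar's internal three-valued logic: p \lor q = ½ \lor ⊤ = ½
(p \lor q) \land q = ½ \land ⊤ = ½
q \to q = ⊤ \to ⊤ = ⊤
(q \to q) \lor p = ⊤ \lor ½ = ½
((p \lor q) \land q) \land ((q \to q) \lor p) = ½ \land ½ = ½
They differ because Łukasiewicz Ł3 and Bochvar's internal three-valued logic treat ½ differently under the binary connectives.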